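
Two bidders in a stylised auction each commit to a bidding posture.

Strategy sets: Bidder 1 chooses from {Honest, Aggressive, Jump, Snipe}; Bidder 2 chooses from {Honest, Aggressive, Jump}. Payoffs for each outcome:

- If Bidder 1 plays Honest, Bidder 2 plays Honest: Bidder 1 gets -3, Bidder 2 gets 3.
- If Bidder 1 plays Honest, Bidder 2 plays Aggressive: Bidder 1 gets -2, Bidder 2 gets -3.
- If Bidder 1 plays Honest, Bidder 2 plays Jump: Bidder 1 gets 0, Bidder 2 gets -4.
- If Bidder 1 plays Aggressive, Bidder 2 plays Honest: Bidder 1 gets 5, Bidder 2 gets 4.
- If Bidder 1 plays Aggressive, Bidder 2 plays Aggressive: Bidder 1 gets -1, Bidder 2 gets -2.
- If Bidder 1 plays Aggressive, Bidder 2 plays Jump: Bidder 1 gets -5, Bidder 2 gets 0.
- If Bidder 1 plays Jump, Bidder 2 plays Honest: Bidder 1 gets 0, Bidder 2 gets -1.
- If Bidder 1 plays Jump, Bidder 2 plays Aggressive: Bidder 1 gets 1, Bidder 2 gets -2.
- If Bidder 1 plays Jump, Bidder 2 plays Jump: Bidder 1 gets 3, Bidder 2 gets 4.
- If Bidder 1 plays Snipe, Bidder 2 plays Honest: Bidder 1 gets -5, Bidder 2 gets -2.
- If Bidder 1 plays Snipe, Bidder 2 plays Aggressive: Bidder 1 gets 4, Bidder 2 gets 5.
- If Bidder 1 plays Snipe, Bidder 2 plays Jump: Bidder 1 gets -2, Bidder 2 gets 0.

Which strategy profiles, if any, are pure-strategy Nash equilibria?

Bidder 1 against Honest: payoffs -3, 5, 0, -5 → best response Aggressive.
Bidder 1 against Aggressive: payoffs -2, -1, 1, 4 → best response Snipe.
Bidder 1 against Jump: payoffs 0, -5, 3, -2 → best response Jump.
Bidder 2 against Honest: payoffs 3, -3, -4 → best response Honest.
Bidder 2 against Aggressive: payoffs 4, -2, 0 → best response Honest.
Bidder 2 against Jump: payoffs -1, -2, 4 → best response Jump.
Bidder 2 against Snipe: payoffs -2, 5, 0 → best response Aggressive.
Mutual best responses: (Aggressive, Honest); (Jump, Jump); (Snipe, Aggressive).

The pure Nash equilibria are (Aggressive, Honest), (Jump, Jump), (Snipe, Aggressive).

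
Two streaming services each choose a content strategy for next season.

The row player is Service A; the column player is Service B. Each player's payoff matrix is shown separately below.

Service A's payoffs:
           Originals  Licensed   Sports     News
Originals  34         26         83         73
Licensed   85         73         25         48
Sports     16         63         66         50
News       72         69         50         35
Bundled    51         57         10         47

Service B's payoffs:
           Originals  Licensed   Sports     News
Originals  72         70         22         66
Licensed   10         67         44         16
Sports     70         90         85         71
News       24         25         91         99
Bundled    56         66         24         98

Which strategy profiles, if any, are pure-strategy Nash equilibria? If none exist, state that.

Pure NE: (Licensed, Licensed)

(Originals, Originals): Service A can switch to Licensed (34 → 85). Not NE.
(Originals, Licensed): Service A can switch to Licensed (26 → 73). Not NE.
(Originals, Sports): Service B can switch to Originals (22 → 72). Not NE.
(Originals, News): Service B can switch to Originals (66 → 72). Not NE.
(Licensed, Originals): Service B can switch to Licensed (10 → 67). Not NE.
(Licensed, Licensed): Service A gets 73, best alternative 69; Service B gets 67, best alternative 44. No profitable deviation — NE.
(Licensed, Sports): Service A can switch to Originals (25 → 83). Not NE.
(The remaining 13 profiles each have a profitable deviation by the same check.)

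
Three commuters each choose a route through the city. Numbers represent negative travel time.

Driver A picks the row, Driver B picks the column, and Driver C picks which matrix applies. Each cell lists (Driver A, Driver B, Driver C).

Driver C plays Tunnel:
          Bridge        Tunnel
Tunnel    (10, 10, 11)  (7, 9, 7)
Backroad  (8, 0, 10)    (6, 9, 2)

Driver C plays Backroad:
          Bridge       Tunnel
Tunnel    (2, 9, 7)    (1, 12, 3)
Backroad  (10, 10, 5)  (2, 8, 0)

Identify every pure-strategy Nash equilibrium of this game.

(Tunnel, Bridge, Tunnel): Driver A gets 10, best alternative 8; Driver B gets 10, best alternative 9; Driver C gets 11, best alternative 7. No profitable deviation — NE.
(Tunnel, Bridge, Backroad): Driver A can switch to Backroad (2 → 10). Not NE.
(Tunnel, Tunnel, Tunnel): Driver B can switch to Bridge (9 → 10). Not NE.
(Tunnel, Tunnel, Backroad): Driver A can switch to Backroad (1 → 2). Not NE.
(Backroad, Bridge, Tunnel): Driver A can switch to Tunnel (8 → 10). Not NE.
(Backroad, Bridge, Backroad): Driver C can switch to Tunnel (5 → 10). Not NE.
(Backroad, Tunnel, Tunnel): Driver A can switch to Tunnel (6 → 7). Not NE.
(Backroad, Tunnel, Backroad): Driver B can switch to Bridge (8 → 10). Not NE.

(Tunnel, Bridge, Tunnel)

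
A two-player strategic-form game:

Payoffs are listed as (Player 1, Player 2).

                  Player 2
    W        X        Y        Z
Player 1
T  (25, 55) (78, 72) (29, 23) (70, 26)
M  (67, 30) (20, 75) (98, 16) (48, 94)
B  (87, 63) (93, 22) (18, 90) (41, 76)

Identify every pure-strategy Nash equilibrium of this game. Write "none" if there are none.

This game has no pure Nash equilibrium.

Player 1 against W: payoffs 25, 67, 87 → best response B.
Player 1 against X: payoffs 78, 20, 93 → best response B.
Player 1 against Y: payoffs 29, 98, 18 → best response M.
Player 1 against Z: payoffs 70, 48, 41 → best response T.
Player 2 against T: payoffs 55, 72, 23, 26 → best response X.
Player 2 against M: payoffs 30, 75, 16, 94 → best response Z.
Player 2 against B: payoffs 63, 22, 90, 76 → best response Y.
No profile is a mutual best response for all players.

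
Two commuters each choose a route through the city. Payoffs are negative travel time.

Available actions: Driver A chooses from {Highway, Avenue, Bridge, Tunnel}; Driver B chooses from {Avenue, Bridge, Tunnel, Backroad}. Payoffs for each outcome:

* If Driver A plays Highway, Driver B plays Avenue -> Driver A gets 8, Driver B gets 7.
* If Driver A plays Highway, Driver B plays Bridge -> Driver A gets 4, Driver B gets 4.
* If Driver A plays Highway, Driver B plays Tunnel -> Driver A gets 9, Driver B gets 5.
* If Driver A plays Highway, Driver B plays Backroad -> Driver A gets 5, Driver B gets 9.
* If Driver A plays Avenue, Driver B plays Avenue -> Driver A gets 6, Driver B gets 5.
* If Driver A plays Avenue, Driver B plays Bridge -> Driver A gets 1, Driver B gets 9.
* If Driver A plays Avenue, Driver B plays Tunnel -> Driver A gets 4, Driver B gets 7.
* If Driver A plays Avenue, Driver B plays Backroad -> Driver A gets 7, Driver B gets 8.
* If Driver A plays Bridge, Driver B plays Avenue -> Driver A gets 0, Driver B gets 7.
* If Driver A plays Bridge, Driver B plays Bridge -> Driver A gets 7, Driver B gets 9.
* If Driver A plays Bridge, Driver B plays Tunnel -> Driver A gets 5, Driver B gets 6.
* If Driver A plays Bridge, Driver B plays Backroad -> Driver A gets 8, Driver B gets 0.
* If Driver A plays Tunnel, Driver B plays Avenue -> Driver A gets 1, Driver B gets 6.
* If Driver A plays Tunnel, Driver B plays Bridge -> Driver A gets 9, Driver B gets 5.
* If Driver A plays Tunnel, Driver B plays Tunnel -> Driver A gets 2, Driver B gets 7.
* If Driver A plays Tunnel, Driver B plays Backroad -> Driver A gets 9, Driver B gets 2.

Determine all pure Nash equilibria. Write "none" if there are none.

For each player, find the best response to each opponent profile; mutual best responses are the pure NE.
Driver A against Avenue: payoffs 8, 6, 0, 1 → best response Highway.
Driver A against Bridge: payoffs 4, 1, 7, 9 → best response Tunnel.
Driver A against Tunnel: payoffs 9, 4, 5, 2 → best response Highway.
Driver A against Backroad: payoffs 5, 7, 8, 9 → best response Tunnel.
Driver B against Highway: payoffs 7, 4, 5, 9 → best response Backroad.
Driver B against Avenue: payoffs 5, 9, 7, 8 → best response Bridge.
Driver B against Bridge: payoffs 7, 9, 6, 0 → best response Bridge.
Driver B against Tunnel: payoffs 6, 5, 7, 2 → best response Tunnel.
No profile is a mutual best response for all players.

none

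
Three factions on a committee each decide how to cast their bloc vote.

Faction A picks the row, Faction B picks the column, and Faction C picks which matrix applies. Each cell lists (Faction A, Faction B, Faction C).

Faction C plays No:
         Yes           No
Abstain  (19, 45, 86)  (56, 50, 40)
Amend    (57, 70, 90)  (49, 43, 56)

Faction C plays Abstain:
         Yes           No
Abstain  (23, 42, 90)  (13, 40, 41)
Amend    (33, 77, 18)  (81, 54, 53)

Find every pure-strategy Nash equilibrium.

(Amend, Yes, No)

Faction A against (Yes, No): payoffs 19, 57 → best response Amend.
Faction A against (Yes, Abstain): payoffs 23, 33 → best response Amend.
Faction A against (No, No): payoffs 56, 49 → best response Abstain.
Faction A against (No, Abstain): payoffs 13, 81 → best response Amend.
Faction B against (Abstain, No): payoffs 45, 50 → best response No.
Faction B against (Abstain, Abstain): payoffs 42, 40 → best response Yes.
Faction B against (Amend, No): payoffs 70, 43 → best response Yes.
Faction B against (Amend, Abstain): payoffs 77, 54 → best response Yes.
Faction C against (Abstain, Yes): payoffs 86, 90 → best response Abstain.
Faction C against (Abstain, No): payoffs 40, 41 → best response Abstain.
Faction C against (Amend, Yes): payoffs 90, 18 → best response No.
Faction C against (Amend, No): payoffs 56, 53 → best response No.
Mutual best responses: (Amend, Yes, No).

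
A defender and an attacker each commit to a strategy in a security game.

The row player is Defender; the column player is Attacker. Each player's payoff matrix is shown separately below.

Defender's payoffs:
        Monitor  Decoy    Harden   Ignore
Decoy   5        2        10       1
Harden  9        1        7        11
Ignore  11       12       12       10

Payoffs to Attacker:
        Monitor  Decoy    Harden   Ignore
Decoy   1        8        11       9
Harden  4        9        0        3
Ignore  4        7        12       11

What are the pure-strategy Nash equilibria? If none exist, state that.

Pure NE: (Ignore, Harden)

Defender against Monitor: payoffs 5, 9, 11 → best response Ignore.
Defender against Decoy: payoffs 2, 1, 12 → best response Ignore.
Defender against Harden: payoffs 10, 7, 12 → best response Ignore.
Defender against Ignore: payoffs 1, 11, 10 → best response Harden.
Attacker against Decoy: payoffs 1, 8, 11, 9 → best response Harden.
Attacker against Harden: payoffs 4, 9, 0, 3 → best response Decoy.
Attacker against Ignore: payoffs 4, 7, 12, 11 → best response Harden.
Mutual best responses: (Ignore, Harden).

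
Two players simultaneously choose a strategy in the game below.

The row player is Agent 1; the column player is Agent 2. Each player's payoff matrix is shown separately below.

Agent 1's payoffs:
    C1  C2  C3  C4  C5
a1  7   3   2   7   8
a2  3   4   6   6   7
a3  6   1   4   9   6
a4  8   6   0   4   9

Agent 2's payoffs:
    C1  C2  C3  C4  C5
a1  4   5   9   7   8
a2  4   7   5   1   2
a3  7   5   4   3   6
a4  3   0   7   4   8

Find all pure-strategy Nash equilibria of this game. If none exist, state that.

Agent 1 against C1: payoffs 7, 3, 6, 8 → best response a4.
Agent 1 against C2: payoffs 3, 4, 1, 6 → best response a4.
Agent 1 against C3: payoffs 2, 6, 4, 0 → best response a2.
Agent 1 against C4: payoffs 7, 6, 9, 4 → best response a3.
Agent 1 against C5: payoffs 8, 7, 6, 9 → best response a4.
Agent 2 against a1: payoffs 4, 5, 9, 7, 8 → best response C3.
Agent 2 against a2: payoffs 4, 7, 5, 1, 2 → best response C2.
Agent 2 against a3: payoffs 7, 5, 4, 3, 6 → best response C1.
Agent 2 against a4: payoffs 3, 0, 7, 4, 8 → best response C5.
Mutual best responses: (a4, C5).

The unique pure-strategy Nash equilibrium is (a4, C5).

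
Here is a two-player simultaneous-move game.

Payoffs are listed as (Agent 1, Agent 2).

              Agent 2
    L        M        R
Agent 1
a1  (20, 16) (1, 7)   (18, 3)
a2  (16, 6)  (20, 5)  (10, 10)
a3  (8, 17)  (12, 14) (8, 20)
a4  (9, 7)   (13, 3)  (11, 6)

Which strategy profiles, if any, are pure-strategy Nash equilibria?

(a1, L): Agent 1 gets 20, best alternative 16; Agent 2 gets 16, best alternative 7. No profitable deviation — NE.
(a1, M): Agent 1 can switch to a2 (1 → 20). Not NE.
(a1, R): Agent 2 can switch to L (3 → 16). Not NE.
(a2, L): Agent 1 can switch to a1 (16 → 20). Not NE.
(a2, M): Agent 2 can switch to L (5 → 6). Not NE.
(a2, R): Agent 1 can switch to a1 (10 → 18). Not NE.
(a3, L): Agent 1 can switch to a1 (8 → 20). Not NE.
(a3, M): Agent 1 can switch to a2 (12 → 20). Not NE.
(a3, R): Agent 1 can switch to a1 (8 → 18). Not NE.
(a4, L): Agent 1 can switch to a1 (9 → 20). Not NE.
(a4, M): Agent 1 can switch to a2 (13 → 20). Not NE.
(The remaining 1 profile has a profitable deviation by the same check.)

(a1, L)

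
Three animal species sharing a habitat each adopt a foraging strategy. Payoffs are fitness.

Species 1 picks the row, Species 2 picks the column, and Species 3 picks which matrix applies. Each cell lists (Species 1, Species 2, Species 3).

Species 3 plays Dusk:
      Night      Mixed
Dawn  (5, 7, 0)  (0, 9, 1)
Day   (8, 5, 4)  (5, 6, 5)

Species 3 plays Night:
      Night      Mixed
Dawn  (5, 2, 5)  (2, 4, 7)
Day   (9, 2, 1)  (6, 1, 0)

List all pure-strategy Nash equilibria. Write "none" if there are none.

The unique pure-strategy Nash equilibrium is (Day, Mixed, Dusk).

Species 1 against (Night, Dusk): payoffs 5, 8 → best response Day.
Species 1 against (Night, Night): payoffs 5, 9 → best response Day.
Species 1 against (Mixed, Dusk): payoffs 0, 5 → best response Day.
Species 1 against (Mixed, Night): payoffs 2, 6 → best response Day.
Species 2 against (Dawn, Dusk): payoffs 7, 9 → best response Mixed.
Species 2 against (Dawn, Night): payoffs 2, 4 → best response Mixed.
Species 2 against (Day, Dusk): payoffs 5, 6 → best response Mixed.
Species 2 against (Day, Night): payoffs 2, 1 → best response Night.
Species 3 against (Dawn, Night): payoffs 0, 5 → best response Night.
Species 3 against (Dawn, Mixed): payoffs 1, 7 → best response Night.
Species 3 against (Day, Night): payoffs 4, 1 → best response Dusk.
Species 3 against (Day, Mixed): payoffs 5, 0 → best response Dusk.
Mutual best responses: (Day, Mixed, Dusk).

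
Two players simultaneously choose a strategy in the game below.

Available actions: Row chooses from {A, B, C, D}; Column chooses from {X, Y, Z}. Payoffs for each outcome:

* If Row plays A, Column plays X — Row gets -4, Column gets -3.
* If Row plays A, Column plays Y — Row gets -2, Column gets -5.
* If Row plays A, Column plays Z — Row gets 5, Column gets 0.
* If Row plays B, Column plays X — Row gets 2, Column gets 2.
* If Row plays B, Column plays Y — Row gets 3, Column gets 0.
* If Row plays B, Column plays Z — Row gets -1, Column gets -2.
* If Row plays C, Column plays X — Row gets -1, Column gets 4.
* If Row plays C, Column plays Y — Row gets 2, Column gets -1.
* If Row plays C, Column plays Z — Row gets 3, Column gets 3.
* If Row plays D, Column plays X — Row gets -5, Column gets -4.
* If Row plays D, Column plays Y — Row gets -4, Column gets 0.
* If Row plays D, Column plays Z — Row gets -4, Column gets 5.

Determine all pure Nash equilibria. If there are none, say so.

The pure Nash equilibria are (A, Z) and (B, X).

Row against X: payoffs -4, 2, -1, -5 → best response B.
Row against Y: payoffs -2, 3, 2, -4 → best response B.
Row against Z: payoffs 5, -1, 3, -4 → best response A.
Column against A: payoffs -3, -5, 0 → best response Z.
Column against B: payoffs 2, 0, -2 → best response X.
Column against C: payoffs 4, -1, 3 → best response X.
Column against D: payoffs -4, 0, 5 → best response Z.
Mutual best responses: (A, Z); (B, X).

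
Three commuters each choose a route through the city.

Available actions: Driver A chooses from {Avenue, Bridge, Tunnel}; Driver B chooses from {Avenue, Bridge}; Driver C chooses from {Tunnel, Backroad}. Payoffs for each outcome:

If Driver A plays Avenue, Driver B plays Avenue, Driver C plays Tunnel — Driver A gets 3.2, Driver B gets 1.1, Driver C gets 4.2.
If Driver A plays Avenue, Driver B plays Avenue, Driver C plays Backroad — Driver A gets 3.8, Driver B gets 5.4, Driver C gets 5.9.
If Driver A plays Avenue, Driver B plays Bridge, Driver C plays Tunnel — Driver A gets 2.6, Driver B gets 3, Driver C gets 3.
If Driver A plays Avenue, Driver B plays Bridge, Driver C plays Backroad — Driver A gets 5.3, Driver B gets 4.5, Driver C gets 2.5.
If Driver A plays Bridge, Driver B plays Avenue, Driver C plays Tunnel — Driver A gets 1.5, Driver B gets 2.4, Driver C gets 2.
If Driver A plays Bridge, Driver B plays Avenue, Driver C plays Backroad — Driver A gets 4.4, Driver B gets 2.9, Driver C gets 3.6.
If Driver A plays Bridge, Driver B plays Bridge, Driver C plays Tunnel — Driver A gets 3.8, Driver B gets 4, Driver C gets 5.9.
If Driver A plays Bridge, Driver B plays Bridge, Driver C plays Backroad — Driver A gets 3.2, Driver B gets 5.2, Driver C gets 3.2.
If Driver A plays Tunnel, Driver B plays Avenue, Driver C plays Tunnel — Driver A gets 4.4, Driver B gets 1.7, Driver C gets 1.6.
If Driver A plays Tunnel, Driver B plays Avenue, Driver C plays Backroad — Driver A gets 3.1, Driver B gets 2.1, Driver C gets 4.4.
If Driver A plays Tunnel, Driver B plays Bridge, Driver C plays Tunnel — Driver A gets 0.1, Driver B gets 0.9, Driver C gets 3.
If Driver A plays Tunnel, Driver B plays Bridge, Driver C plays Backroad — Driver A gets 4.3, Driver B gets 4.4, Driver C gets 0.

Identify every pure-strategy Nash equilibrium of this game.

(Avenue, Avenue, Tunnel): Driver A can switch to Tunnel (3.2 → 4.4). Not NE.
(Avenue, Avenue, Backroad): Driver A can switch to Bridge (3.8 → 4.4). Not NE.
(Avenue, Bridge, Tunnel): Driver A can switch to Bridge (2.6 → 3.8). Not NE.
(Avenue, Bridge, Backroad): Driver B can switch to Avenue (4.5 → 5.4). Not NE.
(Bridge, Avenue, Tunnel): Driver A can switch to Avenue (1.5 → 3.2). Not NE.
(Bridge, Avenue, Backroad): Driver B can switch to Bridge (2.9 → 5.2). Not NE.
(Bridge, Bridge, Tunnel): Driver A gets 3.8, best alternative 2.6; Driver B gets 4, best alternative 2.4; Driver C gets 5.9, best alternative 3.2. No profitable deviation — NE.
(Bridge, Bridge, Backroad): Driver A can switch to Avenue (3.2 → 5.3). Not NE.
(Tunnel, Avenue, Tunnel): Driver C can switch to Backroad (1.6 → 4.4). Not NE.
(Tunnel, Avenue, Backroad): Driver A can switch to Avenue (3.1 → 3.8). Not NE.
(Tunnel, Bridge, Tunnel): Driver A can switch to Avenue (0.1 → 2.6). Not NE.
(Tunnel, Bridge, Backroad): Driver A can switch to Avenue (4.3 → 5.3). Not NE.

The unique pure-strategy Nash equilibrium is (Bridge, Bridge, Tunnel).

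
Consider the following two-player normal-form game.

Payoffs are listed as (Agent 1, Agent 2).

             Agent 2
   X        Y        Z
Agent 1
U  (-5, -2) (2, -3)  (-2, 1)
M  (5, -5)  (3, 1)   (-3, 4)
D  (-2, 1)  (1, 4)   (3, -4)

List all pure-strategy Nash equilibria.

For each strategy profile, look for a profitable unilateral deviation.
(U, X): Agent 1 can switch to M (-5 → 5). Not NE.
(U, Y): Agent 1 can switch to M (2 → 3). Not NE.
(U, Z): Agent 1 can switch to D (-2 → 3). Not NE.
(M, X): Agent 2 can switch to Y (-5 → 1). Not NE.
(M, Y): Agent 2 can switch to Z (1 → 4). Not NE.
(M, Z): Agent 1 can switch to U (-3 → -2). Not NE.
(D, X): Agent 1 can switch to M (-2 → 5). Not NE.
(D, Y): Agent 1 can switch to U (1 → 2). Not NE.
(The remaining 1 profile has a profitable deviation by the same check.)

This game has no pure Nash equilibrium.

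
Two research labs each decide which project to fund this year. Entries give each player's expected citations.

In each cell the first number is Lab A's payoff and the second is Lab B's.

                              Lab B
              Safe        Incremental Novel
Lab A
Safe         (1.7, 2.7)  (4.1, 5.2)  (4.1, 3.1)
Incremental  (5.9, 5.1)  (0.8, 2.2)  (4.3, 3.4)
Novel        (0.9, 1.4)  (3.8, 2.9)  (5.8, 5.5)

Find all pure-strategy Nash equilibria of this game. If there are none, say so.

(Safe, Safe): Lab A can switch to Incremental (1.7 → 5.9). Not NE.
(Safe, Incremental): Lab A gets 4.1, best alternative 3.8; Lab B gets 5.2, best alternative 3.1. No profitable deviation — NE.
(Safe, Novel): Lab A can switch to Incremental (4.1 → 4.3). Not NE.
(Incremental, Safe): Lab A gets 5.9, best alternative 1.7; Lab B gets 5.1, best alternative 3.4. No profitable deviation — NE.
(Incremental, Incremental): Lab A can switch to Safe (0.8 → 4.1). Not NE.
(Incremental, Novel): Lab A can switch to Novel (4.3 → 5.8). Not NE.
(Novel, Safe): Lab A can switch to Safe (0.9 → 1.7). Not NE.
(Novel, Incremental): Lab A can switch to Safe (3.8 → 4.1). Not NE.
(Novel, Novel): Lab A gets 5.8, best alternative 4.3; Lab B gets 5.5, best alternative 2.9. No profitable deviation — NE.

Pure-strategy Nash equilibria: (Safe, Incremental); (Incremental, Safe); (Novel, Novel)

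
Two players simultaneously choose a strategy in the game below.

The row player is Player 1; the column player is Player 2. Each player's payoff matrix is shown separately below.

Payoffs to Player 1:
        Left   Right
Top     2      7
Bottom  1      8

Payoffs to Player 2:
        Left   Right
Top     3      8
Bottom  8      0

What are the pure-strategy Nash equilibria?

This game has no pure Nash equilibrium.

For each player, find the best response to each opponent profile; mutual best responses are the pure NE.
Player 1 against Left: payoffs 2, 1 → best response Top.
Player 1 against Right: payoffs 7, 8 → best response Bottom.
Player 2 against Top: payoffs 3, 8 → best response Right.
Player 2 against Bottom: payoffs 8, 0 → best response Left.
No profile is a mutual best response for all players.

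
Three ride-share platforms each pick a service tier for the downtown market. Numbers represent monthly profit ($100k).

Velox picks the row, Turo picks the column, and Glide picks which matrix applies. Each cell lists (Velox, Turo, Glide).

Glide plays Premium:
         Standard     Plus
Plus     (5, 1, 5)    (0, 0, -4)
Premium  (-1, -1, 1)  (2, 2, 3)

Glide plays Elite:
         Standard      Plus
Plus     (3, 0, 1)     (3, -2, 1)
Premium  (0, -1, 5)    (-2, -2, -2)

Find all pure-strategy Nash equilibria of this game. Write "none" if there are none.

The pure Nash equilibria are (Plus, Standard, Premium) and (Premium, Plus, Premium).

For each player, find the best response to each opponent profile; mutual best responses are the pure NE.
Velox against (Standard, Premium): payoffs 5, -1 → best response Plus.
Velox against (Standard, Elite): payoffs 3, 0 → best response Plus.
Velox against (Plus, Premium): payoffs 0, 2 → best response Premium.
Velox against (Plus, Elite): payoffs 3, -2 → best response Plus.
Turo against (Plus, Premium): payoffs 1, 0 → best response Standard.
Turo against (Plus, Elite): payoffs 0, -2 → best response Standard.
Turo against (Premium, Premium): payoffs -1, 2 → best response Plus.
Turo against (Premium, Elite): payoffs -1, -2 → best response Standard.
Glide against (Plus, Standard): payoffs 5, 1 → best response Premium.
Glide against (Plus, Plus): payoffs -4, 1 → best response Elite.
Glide against (Premium, Standard): payoffs 1, 5 → best response Elite.
Glide against (Premium, Plus): payoffs 3, -2 → best response Premium.
Mutual best responses: (Plus, Standard, Premium); (Premium, Plus, Premium).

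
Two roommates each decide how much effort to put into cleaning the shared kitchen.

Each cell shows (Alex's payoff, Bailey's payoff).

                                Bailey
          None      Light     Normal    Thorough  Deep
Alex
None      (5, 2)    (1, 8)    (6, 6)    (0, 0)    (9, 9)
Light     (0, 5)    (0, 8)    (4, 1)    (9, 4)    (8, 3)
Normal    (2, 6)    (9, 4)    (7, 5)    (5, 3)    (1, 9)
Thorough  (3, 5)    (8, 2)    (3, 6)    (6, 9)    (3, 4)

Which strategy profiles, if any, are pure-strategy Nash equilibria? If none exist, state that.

Pure NE: (None, Deep)

(None, None): Bailey can switch to Light (2 → 8). Not NE.
(None, Light): Alex can switch to Normal (1 → 9). Not NE.
(None, Normal): Alex can switch to Normal (6 → 7). Not NE.
(None, Thorough): Alex can switch to Light (0 → 9). Not NE.
(None, Deep): Alex gets 9, best alternative 8; Bailey gets 9, best alternative 8. No profitable deviation — NE.
(Light, None): Alex can switch to None (0 → 5). Not NE.
(Light, Light): Alex can switch to None (0 → 1). Not NE.
(Light, Normal): Alex can switch to None (4 → 6). Not NE.
(Light, Thorough): Bailey can switch to None (4 → 5). Not NE.
(The remaining 11 profiles each have a profitable deviation by the same check.)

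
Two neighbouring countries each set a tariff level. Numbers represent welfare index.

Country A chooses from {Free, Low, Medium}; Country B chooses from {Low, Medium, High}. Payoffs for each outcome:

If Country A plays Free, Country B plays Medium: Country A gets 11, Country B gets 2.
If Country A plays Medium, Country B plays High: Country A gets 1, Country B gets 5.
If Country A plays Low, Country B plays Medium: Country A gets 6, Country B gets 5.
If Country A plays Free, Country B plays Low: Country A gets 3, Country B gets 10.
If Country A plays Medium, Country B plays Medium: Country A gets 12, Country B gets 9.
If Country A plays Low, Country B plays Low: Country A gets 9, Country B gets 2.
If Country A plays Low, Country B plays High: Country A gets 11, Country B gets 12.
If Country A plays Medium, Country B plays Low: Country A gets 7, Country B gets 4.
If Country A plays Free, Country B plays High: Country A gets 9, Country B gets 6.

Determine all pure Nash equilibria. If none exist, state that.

Pure-strategy Nash equilibria: (Low, High), (Medium, Medium)

Country A against Low: payoffs 3, 9, 7 → best response Low.
Country A against Medium: payoffs 11, 6, 12 → best response Medium.
Country A against High: payoffs 9, 11, 1 → best response Low.
Country B against Free: payoffs 10, 2, 6 → best response Low.
Country B against Low: payoffs 2, 5, 12 → best response High.
Country B against Medium: payoffs 4, 9, 5 → best response Medium.
Mutual best responses: (Low, High); (Medium, Medium).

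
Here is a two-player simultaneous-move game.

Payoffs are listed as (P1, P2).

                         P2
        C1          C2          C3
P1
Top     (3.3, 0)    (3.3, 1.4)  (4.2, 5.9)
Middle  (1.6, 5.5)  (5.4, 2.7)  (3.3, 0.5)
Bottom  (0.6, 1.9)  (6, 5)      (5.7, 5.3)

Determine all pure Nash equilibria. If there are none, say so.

(Bottom, C3)

P1 against C1: payoffs 3.3, 1.6, 0.6 → best response Top.
P1 against C2: payoffs 3.3, 5.4, 6 → best response Bottom.
P1 against C3: payoffs 4.2, 3.3, 5.7 → best response Bottom.
P2 against Top: payoffs 0, 1.4, 5.9 → best response C3.
P2 against Middle: payoffs 5.5, 2.7, 0.5 → best response C1.
P2 against Bottom: payoffs 1.9, 5, 5.3 → best response C3.
Mutual best responses: (Bottom, C3).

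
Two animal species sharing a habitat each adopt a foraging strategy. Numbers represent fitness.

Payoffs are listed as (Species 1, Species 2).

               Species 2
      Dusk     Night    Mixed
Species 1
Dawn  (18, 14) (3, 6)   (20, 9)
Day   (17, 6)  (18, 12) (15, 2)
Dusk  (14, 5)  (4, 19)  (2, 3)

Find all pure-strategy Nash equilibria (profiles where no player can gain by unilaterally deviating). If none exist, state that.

(Dawn, Dusk): Species 1 gets 18, best alternative 17; Species 2 gets 14, best alternative 9. No profitable deviation — NE.
(Dawn, Night): Species 1 can switch to Day (3 → 18). Not NE.
(Dawn, Mixed): Species 2 can switch to Dusk (9 → 14). Not NE.
(Day, Dusk): Species 1 can switch to Dawn (17 → 18). Not NE.
(Day, Night): Species 1 gets 18, best alternative 4; Species 2 gets 12, best alternative 6. No profitable deviation — NE.
(Day, Mixed): Species 1 can switch to Dawn (15 → 20). Not NE.
(Dusk, Dusk): Species 1 can switch to Dawn (14 → 18). Not NE.
(Dusk, Night): Species 1 can switch to Day (4 → 18). Not NE.
(Dusk, Mixed): Species 1 can switch to Dawn (2 → 20). Not NE.

Pure-strategy Nash equilibria: (Dawn, Dusk) and (Day, Night)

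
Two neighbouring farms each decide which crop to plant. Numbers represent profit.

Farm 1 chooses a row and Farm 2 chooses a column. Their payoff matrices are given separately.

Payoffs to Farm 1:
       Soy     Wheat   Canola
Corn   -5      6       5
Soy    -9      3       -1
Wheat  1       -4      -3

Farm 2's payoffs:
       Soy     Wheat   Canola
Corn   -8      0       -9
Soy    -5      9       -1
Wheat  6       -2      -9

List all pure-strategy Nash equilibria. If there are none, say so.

Farm 1 against Soy: payoffs -5, -9, 1 → best response Wheat.
Farm 1 against Wheat: payoffs 6, 3, -4 → best response Corn.
Farm 1 against Canola: payoffs 5, -1, -3 → best response Corn.
Farm 2 against Corn: payoffs -8, 0, -9 → best response Wheat.
Farm 2 against Soy: payoffs -5, 9, -1 → best response Wheat.
Farm 2 against Wheat: payoffs 6, -2, -9 → best response Soy.
Mutual best responses: (Corn, Wheat); (Wheat, Soy).

Pure-strategy Nash equilibria: (Corn, Wheat) and (Wheat, Soy)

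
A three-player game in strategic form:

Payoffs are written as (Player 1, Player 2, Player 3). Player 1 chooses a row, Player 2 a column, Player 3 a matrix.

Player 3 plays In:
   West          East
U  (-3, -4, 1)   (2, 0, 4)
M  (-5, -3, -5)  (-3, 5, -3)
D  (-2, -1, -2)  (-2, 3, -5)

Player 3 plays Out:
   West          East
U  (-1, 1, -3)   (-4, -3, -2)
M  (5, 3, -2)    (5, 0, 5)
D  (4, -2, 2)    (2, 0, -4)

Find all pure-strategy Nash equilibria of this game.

(U, West, In): Player 1 can switch to D (-3 → -2). Not NE.
(U, West, Out): Player 1 can switch to M (-1 → 5). Not NE.
(U, East, In): Player 1 gets 2, best alternative -2; Player 2 gets 0, best alternative -4; Player 3 gets 4, best alternative -2. No profitable deviation — NE.
(U, East, Out): Player 1 can switch to M (-4 → 5). Not NE.
(M, West, In): Player 1 can switch to U (-5 → -3). Not NE.
(M, West, Out): Player 1 gets 5, best alternative 4; Player 2 gets 3, best alternative 0; Player 3 gets -2, best alternative -5. No profitable deviation — NE.
(M, East, In): Player 1 can switch to U (-3 → 2). Not NE.
(M, East, Out): Player 2 can switch to West (0 → 3). Not NE.
(D, West, In): Player 2 can switch to East (-1 → 3). Not NE.
(D, West, Out): Player 1 can switch to M (4 → 5). Not NE.
(D, East, In): Player 1 can switch to U (-2 → 2). Not NE.
(D, East, Out): Player 1 can switch to M (2 → 5). Not NE.

The pure Nash equilibria are (U, East, In) and (M, West, Out).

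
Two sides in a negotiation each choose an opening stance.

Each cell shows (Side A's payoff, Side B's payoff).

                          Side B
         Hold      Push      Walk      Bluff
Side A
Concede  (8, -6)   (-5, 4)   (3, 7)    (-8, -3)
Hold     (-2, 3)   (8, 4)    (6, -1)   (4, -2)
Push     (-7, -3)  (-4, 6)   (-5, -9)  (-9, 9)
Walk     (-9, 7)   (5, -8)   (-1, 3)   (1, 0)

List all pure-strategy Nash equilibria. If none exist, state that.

Pure NE: (Hold, Push)

For each player, find the best response to each opponent profile; mutual best responses are the pure NE.
Side A against Hold: payoffs 8, -2, -7, -9 → best response Concede.
Side A against Push: payoffs -5, 8, -4, 5 → best response Hold.
Side A against Walk: payoffs 3, 6, -5, -1 → best response Hold.
Side A against Bluff: payoffs -8, 4, -9, 1 → best response Hold.
Side B against Concede: payoffs -6, 4, 7, -3 → best response Walk.
Side B against Hold: payoffs 3, 4, -1, -2 → best response Push.
Side B against Push: payoffs -3, 6, -9, 9 → best response Bluff.
Side B against Walk: payoffs 7, -8, 3, 0 → best response Hold.
Mutual best responses: (Hold, Push).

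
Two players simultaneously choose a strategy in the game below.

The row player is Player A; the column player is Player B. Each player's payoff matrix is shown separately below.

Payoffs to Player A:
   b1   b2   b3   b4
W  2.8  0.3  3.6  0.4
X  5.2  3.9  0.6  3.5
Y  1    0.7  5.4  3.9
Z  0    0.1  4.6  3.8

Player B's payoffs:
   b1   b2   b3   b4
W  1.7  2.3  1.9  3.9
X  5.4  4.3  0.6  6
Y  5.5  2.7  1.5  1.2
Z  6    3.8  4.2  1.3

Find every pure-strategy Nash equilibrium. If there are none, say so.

(W, b1): Player A can switch to X (2.8 → 5.2). Not NE.
(W, b2): Player A can switch to X (0.3 → 3.9). Not NE.
(W, b3): Player A can switch to Y (3.6 → 5.4). Not NE.
(W, b4): Player A can switch to X (0.4 → 3.5). Not NE.
(X, b1): Player B can switch to b4 (5.4 → 6). Not NE.
(X, b2): Player B can switch to b1 (4.3 → 5.4). Not NE.
(X, b3): Player A can switch to W (0.6 → 3.6). Not NE.
(X, b4): Player A can switch to Y (3.5 → 3.9). Not NE.
(The remaining 8 profiles each have a profitable deviation by the same check.)

none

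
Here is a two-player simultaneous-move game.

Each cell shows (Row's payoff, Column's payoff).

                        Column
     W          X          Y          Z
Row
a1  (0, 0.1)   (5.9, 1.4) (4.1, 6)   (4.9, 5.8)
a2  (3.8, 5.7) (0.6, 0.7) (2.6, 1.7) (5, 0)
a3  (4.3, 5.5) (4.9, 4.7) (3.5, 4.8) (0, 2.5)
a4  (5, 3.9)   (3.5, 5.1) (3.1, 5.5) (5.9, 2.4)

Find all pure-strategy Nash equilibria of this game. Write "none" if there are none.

For each strategy profile, look for a profitable unilateral deviation.
(a1, W): Row can switch to a2 (0 → 3.8). Not NE.
(a1, X): Column can switch to Y (1.4 → 6). Not NE.
(a1, Y): Row gets 4.1, best alternative 3.5; Column gets 6, best alternative 5.8. No profitable deviation — NE.
(a1, Z): Row can switch to a2 (4.9 → 5). Not NE.
(a2, W): Row can switch to a3 (3.8 → 4.3). Not NE.
(a2, X): Row can switch to a1 (0.6 → 5.9). Not NE.
(a2, Y): Row can switch to a1 (2.6 → 4.1). Not NE.
(a2, Z): Row can switch to a4 (5 → 5.9). Not NE.
(a3, W): Row can switch to a4 (4.3 → 5). Not NE.
(a3, X): Row can switch to a1 (4.9 → 5.9). Not NE.
(a3, Y): Row can switch to a1 (3.5 → 4.1). Not NE.
(a3, Z): Row can switch to a1 (0 → 4.9). Not NE.
(a4, W): Column can switch to X (3.9 → 5.1). Not NE.
(The remaining 3 profiles each have a profitable deviation by the same check.)

Pure NE: (a1, Y)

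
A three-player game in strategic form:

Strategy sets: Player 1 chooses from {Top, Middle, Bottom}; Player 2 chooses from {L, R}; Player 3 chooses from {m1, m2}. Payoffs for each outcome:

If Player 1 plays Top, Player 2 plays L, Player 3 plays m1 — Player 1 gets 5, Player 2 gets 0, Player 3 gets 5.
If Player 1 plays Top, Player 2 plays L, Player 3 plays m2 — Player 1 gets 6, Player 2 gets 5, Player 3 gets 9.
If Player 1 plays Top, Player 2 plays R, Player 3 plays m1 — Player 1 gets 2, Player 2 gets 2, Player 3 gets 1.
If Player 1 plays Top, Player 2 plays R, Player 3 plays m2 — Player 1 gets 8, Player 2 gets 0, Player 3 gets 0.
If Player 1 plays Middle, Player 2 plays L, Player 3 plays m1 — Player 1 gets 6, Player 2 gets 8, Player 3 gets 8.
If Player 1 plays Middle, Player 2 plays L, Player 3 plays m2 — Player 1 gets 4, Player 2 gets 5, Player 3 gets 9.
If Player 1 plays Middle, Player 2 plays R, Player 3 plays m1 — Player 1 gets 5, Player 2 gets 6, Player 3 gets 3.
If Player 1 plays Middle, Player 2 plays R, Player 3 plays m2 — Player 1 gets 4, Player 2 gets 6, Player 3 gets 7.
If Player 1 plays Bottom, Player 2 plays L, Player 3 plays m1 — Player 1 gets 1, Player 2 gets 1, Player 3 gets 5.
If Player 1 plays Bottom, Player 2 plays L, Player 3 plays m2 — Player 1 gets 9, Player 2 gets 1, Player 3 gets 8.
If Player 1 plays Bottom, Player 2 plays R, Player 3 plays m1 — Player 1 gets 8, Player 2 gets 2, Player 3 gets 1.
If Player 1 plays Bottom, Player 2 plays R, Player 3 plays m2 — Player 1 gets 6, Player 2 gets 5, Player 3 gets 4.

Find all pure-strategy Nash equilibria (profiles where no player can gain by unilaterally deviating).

Player 1 against (L, m1): payoffs 5, 6, 1 → best response Middle.
Player 1 against (L, m2): payoffs 6, 4, 9 → best response Bottom.
Player 1 against (R, m1): payoffs 2, 5, 8 → best response Bottom.
Player 1 against (R, m2): payoffs 8, 4, 6 → best response Top.
Player 2 against (Top, m1): payoffs 0, 2 → best response R.
Player 2 against (Top, m2): payoffs 5, 0 → best response L.
Player 2 against (Middle, m1): payoffs 8, 6 → best response L.
Player 2 against (Middle, m2): payoffs 5, 6 → best response R.
Player 2 against (Bottom, m1): payoffs 1, 2 → best response R.
Player 2 against (Bottom, m2): payoffs 1, 5 → best response R.
Player 3 against (Top, L): payoffs 5, 9 → best response m2.
Player 3 against (Top, R): payoffs 1, 0 → best response m1.
Player 3 against (Middle, L): payoffs 8, 9 → best response m2.
Player 3 against (Middle, R): payoffs 3, 7 → best response m2.
Player 3 against (Bottom, L): payoffs 5, 8 → best response m2.
Player 3 against (Bottom, R): payoffs 1, 4 → best response m2.
No profile is a mutual best response for all players.

There is no pure-strategy Nash equilibrium.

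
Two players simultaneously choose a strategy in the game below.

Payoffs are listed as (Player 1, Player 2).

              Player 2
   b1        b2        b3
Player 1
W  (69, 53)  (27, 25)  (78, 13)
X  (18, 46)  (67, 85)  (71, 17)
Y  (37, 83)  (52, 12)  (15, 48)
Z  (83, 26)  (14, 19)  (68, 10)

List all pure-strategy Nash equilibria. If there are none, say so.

Player 1 against b1: payoffs 69, 18, 37, 83 → best response Z.
Player 1 against b2: payoffs 27, 67, 52, 14 → best response X.
Player 1 against b3: payoffs 78, 71, 15, 68 → best response W.
Player 2 against W: payoffs 53, 25, 13 → best response b1.
Player 2 against X: payoffs 46, 85, 17 → best response b2.
Player 2 against Y: payoffs 83, 12, 48 → best response b1.
Player 2 against Z: payoffs 26, 19, 10 → best response b1.
Mutual best responses: (X, b2); (Z, b1).

The pure Nash equilibria are (X, b2) and (Z, b1).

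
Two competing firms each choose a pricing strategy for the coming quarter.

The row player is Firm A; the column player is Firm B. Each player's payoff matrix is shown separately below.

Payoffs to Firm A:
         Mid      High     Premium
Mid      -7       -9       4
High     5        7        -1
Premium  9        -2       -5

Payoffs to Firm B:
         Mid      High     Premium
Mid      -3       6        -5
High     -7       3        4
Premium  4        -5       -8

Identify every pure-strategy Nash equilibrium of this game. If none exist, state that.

Firm A against Mid: payoffs -7, 5, 9 → best response Premium.
Firm A against High: payoffs -9, 7, -2 → best response High.
Firm A against Premium: payoffs 4, -1, -5 → best response Mid.
Firm B against Mid: payoffs -3, 6, -5 → best response High.
Firm B against High: payoffs -7, 3, 4 → best response Premium.
Firm B against Premium: payoffs 4, -5, -8 → best response Mid.
Mutual best responses: (Premium, Mid).

The unique pure-strategy Nash equilibrium is (Premium, Mid).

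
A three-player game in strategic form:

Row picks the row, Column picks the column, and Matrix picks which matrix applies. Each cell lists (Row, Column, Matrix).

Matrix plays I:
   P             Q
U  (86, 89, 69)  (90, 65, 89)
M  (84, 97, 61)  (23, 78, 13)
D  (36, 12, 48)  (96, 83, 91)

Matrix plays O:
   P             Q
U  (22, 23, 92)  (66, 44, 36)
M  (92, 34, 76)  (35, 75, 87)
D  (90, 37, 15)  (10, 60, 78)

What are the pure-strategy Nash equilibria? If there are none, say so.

For each strategy profile, look for a profitable unilateral deviation.
(U, P, I): Matrix can switch to O (69 → 92). Not NE.
(U, P, O): Row can switch to M (22 → 92). Not NE.
(U, Q, I): Row can switch to D (90 → 96). Not NE.
(U, Q, O): Matrix can switch to I (36 → 89). Not NE.
(M, P, I): Row can switch to U (84 → 86). Not NE.
(M, P, O): Column can switch to Q (34 → 75). Not NE.
(M, Q, I): Row can switch to U (23 → 90). Not NE.
(M, Q, O): Row can switch to U (35 → 66). Not NE.
(D, Q, I): Row gets 96, best alternative 90; Column gets 83, best alternative 12; Matrix gets 91, best alternative 78. No profitable deviation — NE.
(The remaining 3 profiles each have a profitable deviation by the same check.)

(D, Q, I)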